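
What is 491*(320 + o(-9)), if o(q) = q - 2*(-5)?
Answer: 157611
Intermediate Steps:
o(q) = 10 + q (o(q) = q + 10 = 10 + q)
491*(320 + o(-9)) = 491*(320 + (10 - 9)) = 491*(320 + 1) = 491*321 = 157611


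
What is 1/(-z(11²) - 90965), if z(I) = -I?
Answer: -1/90844 ≈ -1.1008e-5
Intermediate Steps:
1/(-z(11²) - 90965) = 1/(-(-1)*11² - 90965) = 1/(-(-1)*121 - 90965) = 1/(-1*(-121) - 90965) = 1/(121 - 90965) = 1/(-90844) = -1/90844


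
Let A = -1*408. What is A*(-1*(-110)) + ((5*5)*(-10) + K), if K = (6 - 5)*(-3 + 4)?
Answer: -45129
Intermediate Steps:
A = -408
K = 1 (K = 1*1 = 1)
A*(-1*(-110)) + ((5*5)*(-10) + K) = -(-408)*(-110) + ((5*5)*(-10) + 1) = -408*110 + (25*(-10) + 1) = -44880 + (-250 + 1) = -44880 - 249 = -45129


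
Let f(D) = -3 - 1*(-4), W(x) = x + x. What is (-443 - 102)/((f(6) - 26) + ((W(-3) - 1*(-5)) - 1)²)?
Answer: 545/21 ≈ 25.952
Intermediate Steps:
W(x) = 2*x
f(D) = 1 (f(D) = -3 + 4 = 1)
(-443 - 102)/((f(6) - 26) + ((W(-3) - 1*(-5)) - 1)²) = (-443 - 102)/((1 - 26) + ((2*(-3) - 1*(-5)) - 1)²) = -545/(-25 + ((-6 + 5) - 1)²) = -545/(-25 + (-1 - 1)²) = -545/(-25 + (-2)²) = -545/(-25 + 4) = -545/(-21) = -545*(-1/21) = 545/21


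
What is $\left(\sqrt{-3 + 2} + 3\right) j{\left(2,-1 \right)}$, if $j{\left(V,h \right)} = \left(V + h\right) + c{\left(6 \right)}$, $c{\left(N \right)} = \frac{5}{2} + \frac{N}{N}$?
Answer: $\frac{27}{2} + \frac{9 i}{2} \approx 13.5 + 4.5 i$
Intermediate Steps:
$c{\left(N \right)} = \frac{7}{2}$ ($c{\left(N \right)} = 5 \cdot \frac{1}{2} + 1 = \frac{5}{2} + 1 = \frac{7}{2}$)
$j{\left(V,h \right)} = \frac{7}{2} + V + h$ ($j{\left(V,h \right)} = \left(V + h\right) + \frac{7}{2} = \frac{7}{2} + V + h$)
$\left(\sqrt{-3 + 2} + 3\right) j{\left(2,-1 \right)} = \left(\sqrt{-3 + 2} + 3\right) \left(\frac{7}{2} + 2 - 1\right) = \left(\sqrt{-1} + 3\right) \frac{9}{2} = \left(i + 3\right) \frac{9}{2} = \left(3 + i\right) \frac{9}{2} = \frac{27}{2} + \frac{9 i}{2}$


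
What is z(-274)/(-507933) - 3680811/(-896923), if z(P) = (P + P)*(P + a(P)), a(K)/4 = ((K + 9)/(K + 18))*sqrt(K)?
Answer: 1734930591367/455576790159 + 36305*I*sqrt(274)/8126928 ≈ 3.8082 + 0.073946*I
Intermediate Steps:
a(K) = 4*sqrt(K)*(9 + K)/(18 + K) (a(K) = 4*(((K + 9)/(K + 18))*sqrt(K)) = 4*(((9 + K)/(18 + K))*sqrt(K)) = 4*(sqrt(K)*(9 + K)/(18 + K)) = 4*sqrt(K)*(9 + K)/(18 + K))
z(P) = 2*P*(P + 4*sqrt(P)*(9 + P)/(18 + P)) (z(P) = (P + P)*(P + 4*sqrt(P)*(9 + P)/(18 + P)) = (2*P)*(P + 4*sqrt(P)*(9 + P)/(18 + P)) = 2*P*(P + 4*sqrt(P)*(9 + P)/(18 + P)))
z(-274)/(-507933) - 3680811/(-896923) = (2*(-274)*(-274*(18 - 274) + 4*sqrt(-274)*(9 - 274))/(18 - 274))/(-507933) - 3680811/(-896923) = (2*(-274)*(-274*(-256) + 4*(I*sqrt(274))*(-265))/(-256))*(-1/507933) - 3680811*(-1/896923) = (2*(-274)*(-1/256)*(70144 - 1060*I*sqrt(274)))*(-1/507933) + 3680811/896923 = (150152 - 36305*I*sqrt(274)/16)*(-1/507933) + 3680811/896923 = (-150152/507933 + 36305*I*sqrt(274)/8126928) + 3680811/896923 = 1734930591367/455576790159 + 36305*I*sqrt(274)/8126928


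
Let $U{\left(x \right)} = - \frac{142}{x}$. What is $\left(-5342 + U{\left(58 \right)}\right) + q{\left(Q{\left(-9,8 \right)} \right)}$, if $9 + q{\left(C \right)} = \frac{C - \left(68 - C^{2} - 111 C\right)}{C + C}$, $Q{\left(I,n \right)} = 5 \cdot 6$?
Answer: $- \frac{2298358}{435} \approx -5283.6$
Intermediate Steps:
$Q{\left(I,n \right)} = 30$
$q{\left(C \right)} = -9 + \frac{-68 + C^{2} + 112 C}{2 C}$ ($q{\left(C \right)} = -9 + \frac{C - \left(68 - C^{2} - 111 C\right)}{C + C} = -9 + \frac{C + \left(-68 + C^{2} + 111 C\right)}{2 C} = -9 + \left(-68 + C^{2} + 112 C\right) \frac{1}{2 C} = -9 + \frac{-68 + C^{2} + 112 C}{2 C}$)
$\left(-5342 + U{\left(58 \right)}\right) + q{\left(Q{\left(-9,8 \right)} \right)} = \left(-5342 - \frac{142}{58}\right) + \left(47 + \frac{1}{2} \cdot 30 - \frac{34}{30}\right) = \left(-5342 - \frac{71}{29}\right) + \left(47 + 15 - \frac{17}{15}\right) = - \frac{154989}{29} + \frac{913}{15} = - \frac{2298358}{435}$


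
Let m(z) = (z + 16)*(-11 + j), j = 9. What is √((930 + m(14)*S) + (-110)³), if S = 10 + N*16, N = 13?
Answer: 5*I*√53726 ≈ 1158.9*I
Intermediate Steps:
S = 218 (S = 10 + 13*16 = 10 + 208 = 218)
m(z) = -32 - 2*z (m(z) = (z + 16)*(-11 + 9) = (16 + z)*(-2) = -32 - 2*z)
√((930 + m(14)*S) + (-110)³) = √((930 + (-32 - 2*14)*218) + (-110)³) = √((930 + (-32 - 28)*218) - 1331000) = √((930 - 60*218) - 1331000) = √((930 - 13080) - 1331000) = √(-12150 - 1331000) = √(-1343150) = 5*I*√53726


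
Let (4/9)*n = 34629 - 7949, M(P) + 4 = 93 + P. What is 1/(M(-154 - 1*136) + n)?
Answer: 1/59829 ≈ 1.6714e-5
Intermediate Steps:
M(P) = 89 + P (M(P) = -4 + (93 + P) = 89 + P)
n = 60030 (n = 9*(34629 - 7949)/4 = (9/4)*26680 = 60030)
1/(M(-154 - 1*136) + n) = 1/((89 + (-154 - 1*136)) + 60030) = 1/((89 + (-154 - 136)) + 60030) = 1/((89 - 290) + 60030) = 1/(-201 + 60030) = 1/59829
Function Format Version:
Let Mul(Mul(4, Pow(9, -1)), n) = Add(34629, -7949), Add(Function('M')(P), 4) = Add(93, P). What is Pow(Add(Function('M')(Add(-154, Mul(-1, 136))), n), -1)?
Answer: Rational(1, 59829) ≈ 1.6714e-5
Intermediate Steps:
Function('M')(P) = Add(89, P) (Function('M')(P) = Add(-4, Add(93, P)) = Add(89, P))
n = 60030 (n = Mul(Rational(9, 4), Add(34629, -7949)) = Mul(Rational(9, 4), 26680) = 60030)
Pow(Add(Function('M')(Add(-154, Mul(-1, 136))), n), -1) = Pow(Add(Add(89, Add(-154, Mul(-1, 136))), 60030), -1) = Pow(Add(Add(89, Add(-154, -136)), 60030), -1) = Pow(Add(Add(89, -290), 60030), -1) = Pow(Add(-201, 60030), -1) = Pow(59829, -1) = Rational(1, 59829)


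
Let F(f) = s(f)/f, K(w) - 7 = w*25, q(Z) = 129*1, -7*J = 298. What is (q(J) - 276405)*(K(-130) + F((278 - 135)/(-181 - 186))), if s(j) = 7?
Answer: 900926376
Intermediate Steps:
J = -298/7 (J = -⅐*298 = -298/7 ≈ -42.571)
q(Z) = 129
K(w) = 7 + 25*w (K(w) = 7 + w*25 = 7 + 25*w)
F(f) = 7/f
(q(J) - 276405)*(K(-130) + F((278 - 135)/(-181 - 186))) = (129 - 276405)*((7 + 25*(-130)) + 7/(((278 - 135)/(-181 - 186)))) = -276276*((7 - 3250) + 7/((143/(-367)))) = -276276*(-3243 + 7/((143*(-1/367)))) = -276276*(-3243 + 7/(-143/367)) = -276276*(-3243 + 7*(-367/143)) = -276276*(-3243 - 2569/143) = -276276*(-466318/143) = 900926376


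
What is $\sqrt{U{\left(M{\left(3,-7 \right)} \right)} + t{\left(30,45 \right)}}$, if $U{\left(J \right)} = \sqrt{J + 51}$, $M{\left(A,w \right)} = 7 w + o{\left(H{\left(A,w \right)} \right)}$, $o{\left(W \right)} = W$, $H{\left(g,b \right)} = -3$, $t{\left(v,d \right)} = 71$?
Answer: $\sqrt{71 + i} \approx 8.4264 + 0.05934 i$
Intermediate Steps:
$M{\left(A,w \right)} = -3 + 7 w$ ($M{\left(A,w \right)} = 7 w - 3 = -3 + 7 w$)
$U{\left(J \right)} = \sqrt{51 + J}$
$\sqrt{U{\left(M{\left(3,-7 \right)} \right)} + t{\left(30,45 \right)}} = \sqrt{\sqrt{51 + \left(-3 + 7 \left(-7\right)\right)} + 71} = \sqrt{\sqrt{51 - 52} + 71} = \sqrt{\sqrt{-1} + 71} = \sqrt{i + 71} = \sqrt{71 + i}$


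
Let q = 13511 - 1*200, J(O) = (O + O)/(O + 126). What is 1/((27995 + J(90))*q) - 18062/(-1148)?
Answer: 6730850133473/427805113050 ≈ 15.733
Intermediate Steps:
J(O) = 2*O/(126 + O) (J(O) = (2*O)/(126 + O) = 2*O/(126 + O))
q = 13311 (q = 13511 - 200 = 13311)
1/((27995 + J(90))*q) - 18062/(-1148) = 1/((27995 + 2*90/(126 + 90))*13311) - 18062/(-1148) = (1/13311)/(27995 + 2*90/216) - 18062*(-1/1148) = (1/13311)/(27995 + 2*90*(1/216)) + 9031/574 = (1/13311)/(27995 + ⅚) + 9031/574 = (1/13311)/(167975/6) + 9031/574 = (6/167975)*(1/13311) + 9031/574 = 2/745305075 + 9031/574 = 6730850133473/427805113050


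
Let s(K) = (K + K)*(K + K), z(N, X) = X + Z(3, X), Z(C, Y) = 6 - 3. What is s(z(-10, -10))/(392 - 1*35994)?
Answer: -14/2543 ≈ -0.0055053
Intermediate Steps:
Z(C, Y) = 3
z(N, X) = 3 + X (z(N, X) = X + 3 = 3 + X)
s(K) = 4*K**2 (s(K) = (2*K)*(2*K) = 4*K**2)
s(z(-10, -10))/(392 - 1*35994) = (4*(3 - 10)**2)/(392 - 1*35994) = (4*(-7)**2)/(392 - 35994) = (4*49)/(-35602) = 196*(-1/35602) = -14/2543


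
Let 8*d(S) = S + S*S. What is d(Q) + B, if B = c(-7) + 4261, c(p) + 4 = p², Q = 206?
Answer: 38545/4 ≈ 9636.3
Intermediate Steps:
d(S) = S/8 + S²/8 (d(S) = (S + S*S)/8 = (S + S²)/8 = S/8 + S²/8)
c(p) = -4 + p²
B = 4306 (B = (-4 + (-7)²) + 4261 = (-4 + 49) + 4261 = 45 + 4261 = 4306)
d(Q) + B = (⅛)*206*(1 + 206) + 4306 = (⅛)*206*207 + 4306 = 21321/4 + 4306 = 38545/4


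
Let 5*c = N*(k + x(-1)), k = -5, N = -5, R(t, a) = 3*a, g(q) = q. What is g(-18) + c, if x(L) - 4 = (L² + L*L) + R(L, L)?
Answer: -16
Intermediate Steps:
x(L) = 4 + 2*L² + 3*L (x(L) = 4 + ((L² + L*L) + 3*L) = 4 + ((L² + L²) + 3*L) = 4 + (2*L² + 3*L) = 4 + 2*L² + 3*L)
c = 2 (c = (-5*(-5 + (4 + 2*(-1)² + 3*(-1))))/5 = (-5*(-5 + (4 + 2*1 - 3)))/5 = (-5*(-5 + (4 + 2 - 3)))/5 = (-5*(-5 + 3))/5 = (-5*(-2))/5 = (⅕)*10 = 2)
g(-18) + c = -18 + 2 = -16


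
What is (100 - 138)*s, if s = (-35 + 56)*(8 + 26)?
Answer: -27132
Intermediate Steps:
s = 714 (s = 21*34 = 714)
(100 - 138)*s = (100 - 138)*714 = -38*714 = -27132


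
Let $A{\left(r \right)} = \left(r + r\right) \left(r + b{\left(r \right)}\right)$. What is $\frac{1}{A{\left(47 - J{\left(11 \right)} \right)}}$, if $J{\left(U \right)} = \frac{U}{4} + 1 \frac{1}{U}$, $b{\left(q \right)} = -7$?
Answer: $\frac{968}{3176805} \approx 0.00030471$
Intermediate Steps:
$J{\left(U \right)} = \frac{1}{U} + \frac{U}{4}$ ($J{\left(U \right)} = U \frac{1}{4} + \frac{1}{U} = \frac{U}{4} + \frac{1}{U} = \frac{1}{U} + \frac{U}{4}$)
$A{\left(r \right)} = 2 r \left(-7 + r\right)$ ($A{\left(r \right)} = \left(r + r\right) \left(r - 7\right) = 2 r \left(-7 + r\right)$)
$\frac{1}{A{\left(47 - J{\left(11 \right)} \right)}} = \frac{1}{2 \left(47 - \left(\frac{1}{11} + \frac{1}{4} \cdot 11\right)\right) \left(-7 + \left(47 - \left(\frac{1}{11} + \frac{1}{4} \cdot 11\right)\right)\right)} = \frac{1}{2 \left(47 - \left(\frac{1}{11} + \frac{11}{4}\right)\right) \left(-7 + \left(47 - \left(\frac{1}{11} + \frac{11}{4}\right)\right)\right)} = \frac{1}{2 \left(47 - \frac{125}{44}\right) \left(-7 + \left(47 - \frac{125}{44}\right)\right)} = \frac{1}{2 \cdot \frac{1943}{44} \left(-7 + \frac{1943}{44}\right)} = \frac{1}{2 \cdot \frac{1943}{44} \cdot \frac{1635}{44}} = \frac{1}{\frac{3176805}{968}} = \frac{968}{3176805}$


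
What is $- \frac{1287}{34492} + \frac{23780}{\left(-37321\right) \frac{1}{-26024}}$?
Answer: $\frac{21345351002113}{1287275932} \approx 16582.0$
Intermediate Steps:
$- \frac{1287}{34492} + \frac{23780}{\left(-37321\right) \frac{1}{-26024}} = \left(-1287\right) \frac{1}{34492} + \frac{23780}{\left(-37321\right) \left(- \frac{1}{26024}\right)} = - \frac{1287}{34492} + \frac{23780}{\frac{37321}{26024}} = - \frac{1287}{34492} + 23780 \cdot \frac{26024}{37321} = - \frac{1287}{34492} + \frac{618850720}{37321} = \frac{21345351002113}{1287275932}$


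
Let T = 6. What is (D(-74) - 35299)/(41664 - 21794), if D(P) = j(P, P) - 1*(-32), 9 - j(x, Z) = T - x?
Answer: -17669/9935 ≈ -1.7785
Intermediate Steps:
j(x, Z) = 3 + x (j(x, Z) = 9 - (6 - x) = 9 + (-6 + x) = 3 + x)
D(P) = 35 + P (D(P) = (3 + P) - 1*(-32) = (3 + P) + 32 = 35 + P)
(D(-74) - 35299)/(41664 - 21794) = ((35 - 74) - 35299)/(41664 - 21794) = (-39 - 35299)/19870 = -35338*1/19870 = -17669/9935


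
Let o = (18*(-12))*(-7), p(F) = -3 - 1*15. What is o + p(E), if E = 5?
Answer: 1494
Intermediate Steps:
p(F) = -18 (p(F) = -3 - 15 = -18)
o = 1512 (o = -216*(-7) = 1512)
o + p(E) = 1512 - 18 = 1494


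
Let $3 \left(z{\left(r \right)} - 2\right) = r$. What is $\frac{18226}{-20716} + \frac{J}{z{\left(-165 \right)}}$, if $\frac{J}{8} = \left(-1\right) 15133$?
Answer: $\frac{1253497923}{548974} \approx 2283.3$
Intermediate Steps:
$z{\left(r \right)} = 2 + \frac{r}{3}$
$J = -121064$ ($J = 8 \left(\left(-1\right) 15133\right) = 8 \left(-15133\right) = -121064$)
$\frac{18226}{-20716} + \frac{J}{z{\left(-165 \right)}} = \frac{18226}{-20716} - \frac{121064}{2 + \frac{1}{3} \left(-165\right)} = 18226 \left(- \frac{1}{20716}\right) - \frac{121064}{2 - 55} = - \frac{9113}{10358} - \frac{121064}{-53} = - \frac{9113}{10358} - - \frac{121064}{53} = - \frac{9113}{10358} + \frac{121064}{53} = \frac{1253497923}{548974}$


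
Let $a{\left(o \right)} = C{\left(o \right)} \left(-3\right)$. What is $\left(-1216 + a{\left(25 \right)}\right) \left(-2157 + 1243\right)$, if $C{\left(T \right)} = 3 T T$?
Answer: $6252674$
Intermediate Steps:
$C{\left(T \right)} = 3 T^{2}$
$a{\left(o \right)} = - 9 o^{2}$ ($a{\left(o \right)} = 3 o^{2} \left(-3\right) = - 9 o^{2}$)
$\left(-1216 + a{\left(25 \right)}\right) \left(-2157 + 1243\right) = \left(-1216 - 9 \cdot 25^{2}\right) \left(-2157 + 1243\right) = \left(-1216 - 5625\right) \left(-914\right) = \left(-6841\right) \left(-914\right) = 6252674$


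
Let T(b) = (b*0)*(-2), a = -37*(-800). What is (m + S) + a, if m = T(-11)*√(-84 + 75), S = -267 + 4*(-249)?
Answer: 28337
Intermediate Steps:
S = -1263 (S = -267 - 996 = -1263)
a = 29600
T(b) = 0 (T(b) = 0*(-2) = 0)
m = 0 (m = 0*√(-84 + 75) = 0*√(-9) = 0*(3*I) = 0)
(m + S) + a = (0 - 1263) + 29600 = -1263 + 29600 = 28337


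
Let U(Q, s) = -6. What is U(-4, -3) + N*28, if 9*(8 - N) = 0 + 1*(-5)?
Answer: 2102/9 ≈ 233.56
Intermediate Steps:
N = 77/9 (N = 8 - (0 + 1*(-5))/9 = 8 - (0 - 5)/9 = 8 - 1/9*(-5) = 8 + 5/9 = 77/9 ≈ 8.5556)
U(-4, -3) + N*28 = -6 + (77/9)*28 = -6 + 2156/9 = 2102/9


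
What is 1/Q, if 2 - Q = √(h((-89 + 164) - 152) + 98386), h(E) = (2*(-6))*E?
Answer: -1/49653 - √99310/99306 ≈ -0.0031935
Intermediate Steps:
h(E) = -12*E
Q = 2 - √99310 (Q = 2 - √(-12*((-89 + 164) - 152) + 98386) = 2 - √(-12*(75 - 152) + 98386) = 2 - √(-12*(-77) + 98386) = 2 - √(924 + 98386) = 2 - √99310 ≈ -313.13)
1/Q = 1/(2 - √99310)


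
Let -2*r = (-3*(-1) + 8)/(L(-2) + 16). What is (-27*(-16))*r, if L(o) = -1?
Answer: -792/5 ≈ -158.40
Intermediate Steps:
r = -11/30 (r = -(-3*(-1) + 8)/(2*(-1 + 16)) = -(3 + 8)/(2*15) = -11/(2*15) = -½*11/15 = -11/30 ≈ -0.36667)
(-27*(-16))*r = -27*(-16)*(-11/30) = 432*(-11/30) = -792/5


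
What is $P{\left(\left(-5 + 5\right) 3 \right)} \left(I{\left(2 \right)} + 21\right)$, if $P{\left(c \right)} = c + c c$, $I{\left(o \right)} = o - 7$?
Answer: $0$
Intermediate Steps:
$I{\left(o \right)} = -7 + o$ ($I{\left(o \right)} = o - 7 = -7 + o$)
$P{\left(c \right)} = c + c^{2}$
$P{\left(\left(-5 + 5\right) 3 \right)} \left(I{\left(2 \right)} + 21\right) = \left(-5 + 5\right) 3 \left(1 + \left(-5 + 5\right) 3\right) \left(\left(-7 + 2\right) + 21\right) = 0 \cdot 3 \left(1 + 0 \cdot 3\right) \left(-5 + 21\right) = 0 \left(1 + 0\right) 16 = 0 \cdot 1 \cdot 16 = 0 \cdot 16 = 0$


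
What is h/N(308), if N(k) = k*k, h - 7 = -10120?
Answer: -10113/94864 ≈ -0.10661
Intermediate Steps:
h = -10113 (h = 7 - 10120 = -10113)
N(k) = k²
h/N(308) = -10113/(308²) = -10113/94864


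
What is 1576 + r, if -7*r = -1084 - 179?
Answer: 12295/7 ≈ 1756.4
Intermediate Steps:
r = 1263/7 (r = -(-1084 - 179)/7 = -1/7*(-1263) = 1263/7 ≈ 180.43)
1576 + r = 1576 + 1263/7 = 12295/7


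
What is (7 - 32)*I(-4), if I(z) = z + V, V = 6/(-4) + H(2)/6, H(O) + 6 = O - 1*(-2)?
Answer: 875/6 ≈ 145.83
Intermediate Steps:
H(O) = -4 + O (H(O) = -6 + (O - 1*(-2)) = -6 + (O + 2) = -6 + (2 + O) = -4 + O)
V = -11/6 (V = 6/(-4) + (-4 + 2)/6 = 6*(-1/4) - 2*1/6 = -3/2 - 1/3 = -11/6 ≈ -1.8333)
I(z) = -11/6 + z (I(z) = z - 11/6 = -11/6 + z)
(7 - 32)*I(-4) = (7 - 32)*(-11/6 - 4) = -25*(-35/6) = 875/6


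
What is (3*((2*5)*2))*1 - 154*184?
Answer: -28276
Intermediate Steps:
(3*((2*5)*2))*1 - 154*184 = (3*(10*2))*1 - 28336 = (3*20)*1 - 28336 = 60*1 - 28336 = 60 - 28336 = -28276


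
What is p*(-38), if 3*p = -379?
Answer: 14402/3 ≈ 4800.7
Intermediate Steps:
p = -379/3 (p = (1/3)*(-379) = -379/3 ≈ -126.33)
p*(-38) = -379/3*(-38) = 14402/3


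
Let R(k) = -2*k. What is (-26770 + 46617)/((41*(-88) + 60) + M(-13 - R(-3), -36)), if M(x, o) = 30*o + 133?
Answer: -19847/4495 ≈ -4.4154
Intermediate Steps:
M(x, o) = 133 + 30*o
(-26770 + 46617)/((41*(-88) + 60) + M(-13 - R(-3), -36)) = (-26770 + 46617)/((41*(-88) + 60) + (133 + 30*(-36))) = 19847/((-3608 + 60) + (133 - 1080)) = 19847/(-3548 - 947) = 19847/(-4495) = 19847*(-1/4495) = -19847/4495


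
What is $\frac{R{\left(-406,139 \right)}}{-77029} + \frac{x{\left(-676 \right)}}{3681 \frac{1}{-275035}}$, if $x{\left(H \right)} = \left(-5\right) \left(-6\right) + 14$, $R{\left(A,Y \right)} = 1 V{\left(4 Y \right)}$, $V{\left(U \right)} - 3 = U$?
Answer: $- \frac{932171582339}{283543749} \approx -3287.6$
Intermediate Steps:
$V{\left(U \right)} = 3 + U$
$R{\left(A,Y \right)} = 3 + 4 Y$ ($R{\left(A,Y \right)} = 1 \left(3 + 4 Y\right) = 3 + 4 Y$)
$x{\left(H \right)} = 44$ ($x{\left(H \right)} = 30 + 14 = 44$)
$\frac{R{\left(-406,139 \right)}}{-77029} + \frac{x{\left(-676 \right)}}{3681 \frac{1}{-275035}} = \frac{3 + 4 \cdot 139}{-77029} + \frac{44}{3681 \frac{1}{-275035}} = \left(3 + 556\right) \left(- \frac{1}{77029}\right) + \frac{44}{3681 \left(- \frac{1}{275035}\right)} = 559 \left(- \frac{1}{77029}\right) + \frac{44}{- \frac{3681}{275035}} = - \frac{559}{77029} + 44 \left(- \frac{275035}{3681}\right) = - \frac{559}{77029} - \frac{12101540}{3681} = - \frac{932171582339}{283543749}$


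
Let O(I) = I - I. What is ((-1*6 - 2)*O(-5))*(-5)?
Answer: 0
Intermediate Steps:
O(I) = 0
((-1*6 - 2)*O(-5))*(-5) = ((-1*6 - 2)*0)*(-5) = ((-6 - 2)*0)*(-5) = -8*0*(-5) = 0*(-5) = 0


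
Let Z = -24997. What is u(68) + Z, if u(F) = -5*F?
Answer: -25337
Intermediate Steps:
u(68) + Z = -5*68 - 24997 = -340 - 24997 = -25337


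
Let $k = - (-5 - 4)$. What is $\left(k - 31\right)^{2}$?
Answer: $484$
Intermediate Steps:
$k = 9$ ($k = \left(-1\right) \left(-9\right) = 9$)
$\left(k - 31\right)^{2} = \left(9 - 31\right)^{2} = \left(-22\right)^{2} = 484$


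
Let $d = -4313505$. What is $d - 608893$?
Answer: $-4922398$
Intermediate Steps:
$d - 608893 = -4313505 - 608893 = -4922398$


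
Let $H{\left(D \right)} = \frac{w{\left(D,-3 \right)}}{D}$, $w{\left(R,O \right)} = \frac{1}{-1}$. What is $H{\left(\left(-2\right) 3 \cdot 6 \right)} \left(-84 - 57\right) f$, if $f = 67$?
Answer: $- \frac{3149}{12} \approx -262.42$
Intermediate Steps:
$w{\left(R,O \right)} = -1$
$H{\left(D \right)} = - \frac{1}{D}$
$H{\left(\left(-2\right) 3 \cdot 6 \right)} \left(-84 - 57\right) f = - \frac{1}{\left(-2\right) 3 \cdot 6} \left(-84 - 57\right) 67 = - \frac{1}{\left(-6\right) 6} \left(\left(-141\right) 67\right) = - \frac{1}{-36} \left(-9447\right) = \left(-1\right) \left(- \frac{1}{36}\right) \left(-9447\right) = \frac{1}{36} \left(-9447\right) = - \frac{3149}{12}$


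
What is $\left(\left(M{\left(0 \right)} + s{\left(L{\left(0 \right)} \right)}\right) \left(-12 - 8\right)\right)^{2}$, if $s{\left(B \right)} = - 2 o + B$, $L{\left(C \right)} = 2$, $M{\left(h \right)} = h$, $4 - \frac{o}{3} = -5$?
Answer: $1081600$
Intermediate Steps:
$o = 27$ ($o = 12 - -15 = 12 + 15 = 27$)
$s{\left(B \right)} = -54 + B$ ($s{\left(B \right)} = \left(-2\right) 27 + B = -54 + B$)
$\left(\left(M{\left(0 \right)} + s{\left(L{\left(0 \right)} \right)}\right) \left(-12 - 8\right)\right)^{2} = \left(\left(0 + \left(-54 + 2\right)\right) \left(-12 - 8\right)\right)^{2} = \left(\left(0 - 52\right) \left(-20\right)\right)^{2} = \left(\left(-52\right) \left(-20\right)\right)^{2} = 1040^{2} = 1081600$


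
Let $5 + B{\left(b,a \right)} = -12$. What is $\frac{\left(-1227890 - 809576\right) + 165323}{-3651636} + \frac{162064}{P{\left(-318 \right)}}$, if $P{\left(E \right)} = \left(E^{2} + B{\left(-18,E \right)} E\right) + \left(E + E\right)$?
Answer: $\frac{131674574591}{64447723764} \approx 2.0431$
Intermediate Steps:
$B{\left(b,a \right)} = -17$ ($B{\left(b,a \right)} = -5 - 12 = -17$)
$P{\left(E \right)} = E^{2} - 15 E$ ($P{\left(E \right)} = \left(E^{2} - 17 E\right) + \left(E + E\right) = \left(E^{2} - 17 E\right) + 2 E = E^{2} - 15 E$)
$\frac{\left(-1227890 - 809576\right) + 165323}{-3651636} + \frac{162064}{P{\left(-318 \right)}} = \frac{\left(-1227890 - 809576\right) + 165323}{-3651636} + \frac{162064}{\left(-318\right) \left(-15 - 318\right)} = \left(-2037466 + 165323\right) \left(- \frac{1}{3651636}\right) + \frac{162064}{\left(-318\right) \left(-333\right)} = \left(-1872143\right) \left(- \frac{1}{3651636}\right) + \frac{162064}{105894} = \frac{1872143}{3651636} + 162064 \cdot \frac{1}{105894} = \frac{1872143}{3651636} + \frac{81032}{52947} = \frac{131674574591}{64447723764}$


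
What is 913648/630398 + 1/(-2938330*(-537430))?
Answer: 721392108380840799/497745458140188100 ≈ 1.4493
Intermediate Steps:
913648/630398 + 1/(-2938330*(-537430)) = 913648*(1/630398) - 1/2938330*(-1/537430) = 456824/315199 + 1/1579146691900 = 721392108380840799/497745458140188100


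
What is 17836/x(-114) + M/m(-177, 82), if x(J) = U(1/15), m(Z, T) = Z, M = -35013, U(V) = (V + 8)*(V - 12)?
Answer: 16009289/1277881 ≈ 12.528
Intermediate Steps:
U(V) = (-12 + V)*(8 + V) (U(V) = (8 + V)*(-12 + V) = (-12 + V)*(8 + V))
x(J) = -21659/225 (x(J) = -96 + (1/15)**2 - 4/15 = -96 + (1/15)**2 - 4*1/15 = -96 + 1/225 - 4/15 = -21659/225)
17836/x(-114) + M/m(-177, 82) = 17836/(-21659/225) - 35013/(-177) = 17836*(-225/21659) - 35013*(-1/177) = -4013100/21659 + 11671/59 = 16009289/1277881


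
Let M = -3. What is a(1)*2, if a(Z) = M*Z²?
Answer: -6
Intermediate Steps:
a(Z) = -3*Z²
a(1)*2 = -3*1²*2 = -3*1*2 = -3*2 = -6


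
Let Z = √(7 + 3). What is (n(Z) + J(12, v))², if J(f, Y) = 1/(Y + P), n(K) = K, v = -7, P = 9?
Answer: 41/4 + √10 ≈ 13.412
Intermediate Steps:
Z = √10 ≈ 3.1623
J(f, Y) = 1/(9 + Y) (J(f, Y) = 1/(Y + 9) = 1/(9 + Y))
(n(Z) + J(12, v))² = (√10 + 1/(9 - 7))² = (√10 + 1/2)² = (√10 + ½)² = (½ + √10)²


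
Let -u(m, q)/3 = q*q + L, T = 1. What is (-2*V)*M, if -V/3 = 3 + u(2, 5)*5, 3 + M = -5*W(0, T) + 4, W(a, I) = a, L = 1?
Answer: -2322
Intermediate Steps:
u(m, q) = -3 - 3*q² (u(m, q) = -3*(q*q + 1) = -3*(q² + 1) = -3*(1 + q²) = -3 - 3*q²)
M = 1 (M = -3 + (-5*0 + 4) = -3 + (0 + 4) = -3 + 4 = 1)
V = 1161 (V = -3*(3 + (-3 - 3*5²)*5) = -3*(3 + (-3 - 3*25)*5) = -3*(3 + (-3 - 75)*5) = -3*(3 - 78*5) = -3*(3 - 390) = -3*(-387) = 1161)
(-2*V)*M = -2*1161*1 = -2322*1 = -2322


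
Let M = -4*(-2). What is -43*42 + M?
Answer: -1798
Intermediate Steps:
M = 8
-43*42 + M = -43*42 + 8 = -1806 + 8 = -1798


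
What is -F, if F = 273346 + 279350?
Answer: -552696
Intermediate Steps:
F = 552696
-F = -1*552696 = -552696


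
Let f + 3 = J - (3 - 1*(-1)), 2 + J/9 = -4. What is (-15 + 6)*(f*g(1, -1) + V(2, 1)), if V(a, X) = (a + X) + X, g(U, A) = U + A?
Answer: -36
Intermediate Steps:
J = -54 (J = -18 + 9*(-4) = -18 - 36 = -54)
f = -61 (f = -3 + (-54 - (3 - 1*(-1))) = -3 + (-54 - (3 + 1)) = -3 + (-54 - 1*4) = -3 + (-54 - 4) = -3 - 58 = -61)
g(U, A) = A + U
V(a, X) = a + 2*X (V(a, X) = (X + a) + X = a + 2*X)
(-15 + 6)*(f*g(1, -1) + V(2, 1)) = (-15 + 6)*(-61*(-1 + 1) + (2 + 2*1)) = -9*(-61*0 + (2 + 2)) = -9*(0 + 4) = -9*4 = -36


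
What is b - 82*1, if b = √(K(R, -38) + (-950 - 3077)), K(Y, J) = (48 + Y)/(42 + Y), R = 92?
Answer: -82 + 3*I*√2008057/67 ≈ -82.0 + 63.45*I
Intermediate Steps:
K(Y, J) = (48 + Y)/(42 + Y)
b = 3*I*√2008057/67 (b = √((48 + 92)/(42 + 92) + (-950 - 3077)) = √(140/134 - 4027) = √((1/134)*140 - 4027) = √(70/67 - 4027) = √(-269739/67) = 3*I*√2008057/67 ≈ 63.45*I)
b - 82*1 = 3*I*√2008057/67 - 82*1 = 3*I*√2008057/67 - 82 = -82 + 3*I*√2008057/67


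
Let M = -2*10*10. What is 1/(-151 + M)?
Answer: -1/351 ≈ -0.0028490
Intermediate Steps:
M = -200 (M = -20*10 = -200)
1/(-151 + M) = 1/(-151 - 200) = 1/(-351) = -1/351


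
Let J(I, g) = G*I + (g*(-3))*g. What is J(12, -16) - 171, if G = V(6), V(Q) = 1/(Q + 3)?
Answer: -2813/3 ≈ -937.67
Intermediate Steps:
V(Q) = 1/(3 + Q)
G = ⅑ (G = 1/(3 + 6) = 1/9 = ⅑ ≈ 0.11111)
J(I, g) = -3*g² + I/9 (J(I, g) = I/9 + (g*(-3))*g = I/9 + (-3*g)*g = I/9 - 3*g² = -3*g² + I/9)
J(12, -16) - 171 = (-3*(-16)² + (⅑)*12) - 171 = (-3*256 + 4/3) - 171 = (-768 + 4/3) - 171 = -2300/3 - 171 = -2813/3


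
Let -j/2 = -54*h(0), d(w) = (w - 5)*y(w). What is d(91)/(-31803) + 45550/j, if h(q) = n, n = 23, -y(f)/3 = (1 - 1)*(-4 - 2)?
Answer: 22775/1242 ≈ 18.337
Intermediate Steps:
y(f) = 0 (y(f) = -3*(1 - 1)*(-4 - 2) = -0*(-6) = -3*0 = 0)
h(q) = 23
d(w) = 0 (d(w) = (w - 5)*0 = (-5 + w)*0 = 0)
j = 2484 (j = -(-108)*23 = -2*(-1242) = 2484)
d(91)/(-31803) + 45550/j = 0/(-31803) + 45550/2484 = 0*(-1/31803) + 45550*(1/2484) = 0 + 22775/1242 = 22775/1242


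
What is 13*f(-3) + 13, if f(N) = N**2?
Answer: 130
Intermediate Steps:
13*f(-3) + 13 = 13*(-3)**2 + 13 = 13*9 + 13 = 117 + 13 = 130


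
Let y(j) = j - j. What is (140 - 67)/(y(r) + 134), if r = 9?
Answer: 73/134 ≈ 0.54478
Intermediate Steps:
y(j) = 0
(140 - 67)/(y(r) + 134) = (140 - 67)/(0 + 134) = 73/134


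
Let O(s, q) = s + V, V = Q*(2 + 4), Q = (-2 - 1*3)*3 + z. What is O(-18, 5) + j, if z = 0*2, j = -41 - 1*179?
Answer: -328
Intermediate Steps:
j = -220 (j = -41 - 179 = -220)
z = 0
Q = -15 (Q = (-2 - 1*3)*3 + 0 = (-2 - 3)*3 + 0 = -5*3 + 0 = -15 + 0 = -15)
V = -90 (V = -15*(2 + 4) = -15*6 = -90)
O(s, q) = -90 + s (O(s, q) = s - 90 = -90 + s)
O(-18, 5) + j = (-90 - 18) - 220 = -108 - 220 = -328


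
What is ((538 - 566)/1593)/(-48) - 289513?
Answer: -5534330501/19116 ≈ -2.8951e+5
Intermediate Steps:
((538 - 566)/1593)/(-48) - 289513 = -(-7)/(12*1593) - 289513 = -1/48*(-28/1593) - 289513 = 7/19116 - 289513 = -5534330501/19116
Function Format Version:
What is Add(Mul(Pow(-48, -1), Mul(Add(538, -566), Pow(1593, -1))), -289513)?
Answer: Rational(-5534330501, 19116) ≈ -2.8951e+5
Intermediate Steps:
Add(Mul(Pow(-48, -1), Mul(Add(538, -566), Pow(1593, -1))), -289513) = Add(Mul(Rational(-1, 48), Mul(-28, Rational(1, 1593))), -289513) = Add(Mul(Rational(-1, 48), Rational(-28, 1593)), -289513) = Add(Rational(7, 19116), -289513) = Rational(-5534330501, 19116)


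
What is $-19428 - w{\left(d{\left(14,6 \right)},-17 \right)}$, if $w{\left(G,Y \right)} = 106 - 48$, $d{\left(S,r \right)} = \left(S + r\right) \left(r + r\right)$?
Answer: $-19486$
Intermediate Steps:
$d{\left(S,r \right)} = 2 r \left(S + r\right)$ ($d{\left(S,r \right)} = \left(S + r\right) 2 r = 2 r \left(S + r\right)$)
$w{\left(G,Y \right)} = 58$ ($w{\left(G,Y \right)} = 106 - 48 = 58$)
$-19428 - w{\left(d{\left(14,6 \right)},-17 \right)} = -19428 - 58 = -19486$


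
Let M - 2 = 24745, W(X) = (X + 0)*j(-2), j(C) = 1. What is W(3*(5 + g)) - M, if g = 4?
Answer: -24720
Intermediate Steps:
W(X) = X (W(X) = (X + 0)*1 = X*1 = X)
M = 24747 (M = 2 + 24745 = 24747)
W(3*(5 + g)) - M = 3*(5 + 4) - 1*24747 = 3*9 - 24747 = 27 - 24747 = -24720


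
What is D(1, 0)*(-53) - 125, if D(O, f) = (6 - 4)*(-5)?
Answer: 405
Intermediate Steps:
D(O, f) = -10 (D(O, f) = 2*(-5) = -10)
D(1, 0)*(-53) - 125 = -10*(-53) - 125 = 530 - 125 = 405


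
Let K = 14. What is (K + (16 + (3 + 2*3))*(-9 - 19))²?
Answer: 470596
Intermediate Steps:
(K + (16 + (3 + 2*3))*(-9 - 19))² = (14 + (16 + (3 + 2*3))*(-9 - 19))² = (14 + (16 + (3 + 6))*(-28))² = (14 + (16 + 9)*(-28))² = (14 + 25*(-28))² = (14 - 700)² = (-686)² = 470596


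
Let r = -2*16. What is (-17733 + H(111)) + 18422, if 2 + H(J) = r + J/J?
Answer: 656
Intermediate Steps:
r = -32
H(J) = -33 (H(J) = -2 + (-32 + J/J) = -2 + (-32 + 1) = -2 - 31 = -33)
(-17733 + H(111)) + 18422 = (-17733 - 33) + 18422 = -17766 + 18422 = 656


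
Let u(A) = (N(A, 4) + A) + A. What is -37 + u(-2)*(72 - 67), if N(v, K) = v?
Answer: -67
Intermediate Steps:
u(A) = 3*A (u(A) = (A + A) + A = 2*A + A = 3*A)
-37 + u(-2)*(72 - 67) = -37 + (3*(-2))*(72 - 67) = -37 - 6*5 = -37 - 30 = -67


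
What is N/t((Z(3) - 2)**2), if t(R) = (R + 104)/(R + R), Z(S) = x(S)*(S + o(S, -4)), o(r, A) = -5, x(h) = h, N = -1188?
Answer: -6336/7 ≈ -905.14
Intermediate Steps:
Z(S) = S*(-5 + S) (Z(S) = S*(S - 5) = S*(-5 + S))
t(R) = (104 + R)/(2*R) (t(R) = (104 + R)/((2*R)) = (104 + R)*(1/(2*R)) = (104 + R)/(2*R))
N/t((Z(3) - 2)**2) = -1188*2*(3*(-5 + 3) - 2)**2/(104 + (3*(-5 + 3) - 2)**2) = -1188*2*(3*(-2) - 2)**2/(104 + (3*(-2) - 2)**2) = -1188*2*(-6 - 2)**2/(104 + (-6 - 2)**2) = -1188*128/(104 + (-8)**2) = -1188*128/(104 + 64) = -1188/((1/2)*(1/64)*168) = -1188/21/16 = -1188*16/21 = -6336/7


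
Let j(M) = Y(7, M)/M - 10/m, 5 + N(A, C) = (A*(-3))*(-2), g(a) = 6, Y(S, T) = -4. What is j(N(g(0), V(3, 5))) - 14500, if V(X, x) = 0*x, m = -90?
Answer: -4045505/279 ≈ -14500.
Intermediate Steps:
V(X, x) = 0
N(A, C) = -5 + 6*A (N(A, C) = -5 + (A*(-3))*(-2) = -5 - 3*A*(-2) = -5 + 6*A)
j(M) = 1/9 - 4/M (j(M) = -4/M - 10/(-90) = -4/M - 10*(-1/90) = -4/M + 1/9 = 1/9 - 4/M)
j(N(g(0), V(3, 5))) - 14500 = (-36 + (-5 + 6*6))/(9*(-5 + 6*6)) - 14500 = (-36 + (-5 + 36))/(9*(-5 + 36)) - 14500 = (1/9)*(-36 + 31)/31 - 14500 = (1/9)*(1/31)*(-5) - 14500 = -5/279 - 14500 = -4045505/279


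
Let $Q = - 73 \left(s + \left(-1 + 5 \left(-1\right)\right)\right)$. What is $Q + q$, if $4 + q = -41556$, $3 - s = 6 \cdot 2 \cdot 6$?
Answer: $-36085$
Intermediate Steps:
$s = -69$ ($s = 3 - 6 \cdot 2 \cdot 6 = 3 - 12 \cdot 6 = 3 - 72 = -69$)
$q = -41560$ ($q = -4 - 41556 = -41560$)
$Q = 5475$ ($Q = - 73 \left(-69 + \left(-1 + 5 \left(-1\right)\right)\right) = - 73 \left(-69 - 6\right) = \left(-73\right) \left(-75\right) = 5475$)
$Q + q = 5475 - 41560 = -36085$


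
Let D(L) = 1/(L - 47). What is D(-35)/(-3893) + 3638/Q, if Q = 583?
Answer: 1161344771/186108758 ≈ 6.2401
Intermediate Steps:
D(L) = 1/(-47 + L)
D(-35)/(-3893) + 3638/Q = 1/(-47 - 35*(-3893)) + 3638/583 = -1/3893/(-82) + 3638*(1/583) = -1/82*(-1/3893) + 3638/583 = 1/319226 + 3638/583 = 1161344771/186108758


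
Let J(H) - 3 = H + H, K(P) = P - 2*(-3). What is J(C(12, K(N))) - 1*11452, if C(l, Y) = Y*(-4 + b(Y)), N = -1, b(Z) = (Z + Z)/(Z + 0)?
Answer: -11469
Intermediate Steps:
b(Z) = 2 (b(Z) = (2*Z)/Z = 2)
K(P) = 6 + P (K(P) = P + 6 = 6 + P)
C(l, Y) = -2*Y (C(l, Y) = Y*(-4 + 2) = Y*(-2) = -2*Y)
J(H) = 3 + 2*H (J(H) = 3 + (H + H) = 3 + 2*H)
J(C(12, K(N))) - 1*11452 = (3 + 2*(-2*(6 - 1))) - 1*11452 = (3 + 2*(-2*5)) - 11452 = (3 + 2*(-10)) - 11452 = (3 - 20) - 11452 = -17 - 11452 = -11469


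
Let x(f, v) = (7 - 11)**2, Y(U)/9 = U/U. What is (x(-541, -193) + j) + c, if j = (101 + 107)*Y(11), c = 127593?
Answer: 129481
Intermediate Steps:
Y(U) = 9 (Y(U) = 9*(U/U) = 9*1 = 9)
x(f, v) = 16 (x(f, v) = (-4)**2 = 16)
j = 1872 (j = (101 + 107)*9 = 208*9 = 1872)
(x(-541, -193) + j) + c = (16 + 1872) + 127593 = 1888 + 127593 = 129481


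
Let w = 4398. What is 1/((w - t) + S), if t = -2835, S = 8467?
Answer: 1/15700 ≈ 6.3694e-5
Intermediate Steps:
1/((w - t) + S) = 1/((4398 - 1*(-2835)) + 8467) = 1/((4398 + 2835) + 8467) = 1/(7233 + 8467) = 1/15700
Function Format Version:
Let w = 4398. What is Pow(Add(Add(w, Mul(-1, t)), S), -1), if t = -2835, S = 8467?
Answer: Rational(1, 15700) ≈ 6.3694e-5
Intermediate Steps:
Pow(Add(Add(w, Mul(-1, t)), S), -1) = Pow(Add(Add(4398, Mul(-1, -2835)), 8467), -1) = Pow(Add(Add(4398, 2835), 8467), -1) = Pow(Add(7233, 8467), -1) = Pow(15700, -1) = Rational(1, 15700)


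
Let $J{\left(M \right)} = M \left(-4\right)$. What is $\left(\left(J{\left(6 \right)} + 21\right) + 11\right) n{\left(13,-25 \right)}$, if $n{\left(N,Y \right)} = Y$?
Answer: $-200$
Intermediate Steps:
$J{\left(M \right)} = - 4 M$
$\left(\left(J{\left(6 \right)} + 21\right) + 11\right) n{\left(13,-25 \right)} = \left(\left(\left(-4\right) 6 + 21\right) + 11\right) \left(-25\right) = \left(\left(-24 + 21\right) + 11\right) \left(-25\right) = \left(-3 + 11\right) \left(-25\right) = 8 \left(-25\right) = -200$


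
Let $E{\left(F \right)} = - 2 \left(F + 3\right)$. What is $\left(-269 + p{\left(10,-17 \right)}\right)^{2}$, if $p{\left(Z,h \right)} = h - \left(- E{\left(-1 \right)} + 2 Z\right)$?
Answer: $96100$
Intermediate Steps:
$E{\left(F \right)} = -6 - 2 F$ ($E{\left(F \right)} = - 2 \left(3 + F\right) = -6 - 2 F$)
$p{\left(Z,h \right)} = -4 + h - 2 Z$ ($p{\left(Z,h \right)} = h - \left(4 + 2 Z\right) = -4 + h - 2 Z$)
$\left(-269 + p{\left(10,-17 \right)}\right)^{2} = \left(-269 - 41\right)^{2} = \left(-310\right)^{2} = 96100$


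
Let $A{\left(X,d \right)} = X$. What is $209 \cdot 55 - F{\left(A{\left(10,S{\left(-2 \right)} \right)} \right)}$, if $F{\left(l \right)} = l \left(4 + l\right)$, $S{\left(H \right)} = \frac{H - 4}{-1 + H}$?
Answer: $11355$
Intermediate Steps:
$S{\left(H \right)} = \frac{-4 + H}{-1 + H}$
$209 \cdot 55 - F{\left(A{\left(10,S{\left(-2 \right)} \right)} \right)} = 209 \cdot 55 - 10 \left(4 + 10\right) = 11495 - 10 \cdot 14 = 11495 - 140 = 11355$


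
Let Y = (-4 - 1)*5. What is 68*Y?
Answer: -1700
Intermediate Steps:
Y = -25 (Y = -5*5 = -25)
68*Y = 68*(-25) = -1700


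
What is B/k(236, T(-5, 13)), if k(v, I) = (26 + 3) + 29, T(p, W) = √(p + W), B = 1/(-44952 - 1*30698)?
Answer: -1/4387700 ≈ -2.2791e-7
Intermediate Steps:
B = -1/75650 (B = 1/(-44952 - 30698) = 1/(-75650) = -1/75650 ≈ -1.3219e-5)
T(p, W) = √(W + p)
k(v, I) = 58 (k(v, I) = 29 + 29 = 58)
B/k(236, T(-5, 13)) = -1/75650/58 = -1/75650*1/58 = -1/4387700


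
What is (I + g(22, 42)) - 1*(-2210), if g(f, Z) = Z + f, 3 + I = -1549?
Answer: 722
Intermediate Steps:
I = -1552 (I = -3 - 1549 = -1552)
(I + g(22, 42)) - 1*(-2210) = (-1552 + (42 + 22)) - 1*(-2210) = (-1552 + 64) + 2210 = -1488 + 2210 = 722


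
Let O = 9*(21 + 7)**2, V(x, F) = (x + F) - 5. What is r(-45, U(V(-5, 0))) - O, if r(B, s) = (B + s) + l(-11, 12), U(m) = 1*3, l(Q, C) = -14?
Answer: -7112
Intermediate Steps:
V(x, F) = -5 + F + x (V(x, F) = (F + x) - 5 = -5 + F + x)
U(m) = 3
O = 7056 (O = 9*28**2 = 9*784 = 7056)
r(B, s) = -14 + B + s (r(B, s) = (B + s) - 14 = -14 + B + s)
r(-45, U(V(-5, 0))) - O = (-14 - 45 + 3) - 1*7056 = -56 - 7056 = -7112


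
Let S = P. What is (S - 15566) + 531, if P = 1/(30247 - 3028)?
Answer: -409237664/27219 ≈ -15035.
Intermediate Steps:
P = 1/27219 ≈ 3.6739e-5
S = 1/27219 ≈ 3.6739e-5
(S - 15566) + 531 = (1/27219 - 15566) + 531 = -423690953/27219 + 531 = -409237664/27219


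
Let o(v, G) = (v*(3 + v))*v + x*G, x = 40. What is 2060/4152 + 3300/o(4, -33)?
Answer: -175205/78369 ≈ -2.2356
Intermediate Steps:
o(v, G) = 40*G + v²*(3 + v) (o(v, G) = (v*(3 + v))*v + 40*G = v²*(3 + v) + 40*G = 40*G + v²*(3 + v))
2060/4152 + 3300/o(4, -33) = 2060/4152 + 3300/(4³ + 3*4² + 40*(-33)) = 2060*(1/4152) + 3300/(64 + 3*16 - 1320) = 515/1038 + 3300/(64 + 48 - 1320) = 515/1038 + 3300/(-1208) = 515/1038 + 3300*(-1/1208) = 515/1038 - 825/302 = -175205/78369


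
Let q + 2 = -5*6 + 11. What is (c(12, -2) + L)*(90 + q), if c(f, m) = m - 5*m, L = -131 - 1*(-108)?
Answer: -1035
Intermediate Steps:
L = -23 (L = -131 + 108 = -23)
c(f, m) = -4*m
q = -21 (q = -2 + (-5*6 + 11) = -2 + (-30 + 11) = -2 - 19 = -21)
(c(12, -2) + L)*(90 + q) = (-4*(-2) - 23)*(90 - 21) = (8 - 23)*69 = -15*69 = -1035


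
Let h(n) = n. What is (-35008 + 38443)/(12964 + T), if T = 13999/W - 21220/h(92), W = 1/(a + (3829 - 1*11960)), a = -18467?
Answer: -79005/8563651379 ≈ -9.2256e-6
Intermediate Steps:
W = -1/26598 (W = 1/(-18467 + (3829 - 1*11960)) = 1/(-18467 + (3829 - 11960)) = 1/(-18467 - 8131) = 1/(-26598) = -1/26598 ≈ -3.7597e-5)
T = -8563949551/23 (T = 13999/(-1/26598) - 21220/92 = 13999*(-26598) - 21220*1/92 = -372345402 - 5305/23 = -8563949551/23 ≈ -3.7235e+8)
(-35008 + 38443)/(12964 + T) = (-35008 + 38443)/(12964 - 8563949551/23) = 3435/(-8563651379/23) = 3435*(-23/8563651379) = -79005/8563651379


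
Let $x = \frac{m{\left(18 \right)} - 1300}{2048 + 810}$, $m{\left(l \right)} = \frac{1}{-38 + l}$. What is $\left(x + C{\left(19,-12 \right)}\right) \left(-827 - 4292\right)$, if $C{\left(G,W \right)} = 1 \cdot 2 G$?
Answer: $- \frac{10985778401}{57160} \approx -1.9219 \cdot 10^{5}$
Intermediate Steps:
$C{\left(G,W \right)} = 2 G$
$x = - \frac{26001}{57160}$ ($x = \frac{\frac{1}{-38 + 18} - 1300}{2048 + 810} = \frac{\frac{1}{-20} - 1300}{2858} = \left(- \frac{1}{20} - 1300\right) \frac{1}{2858} = \left(- \frac{26001}{20}\right) \frac{1}{2858} = - \frac{26001}{57160} \approx -0.45488$)
$\left(x + C{\left(19,-12 \right)}\right) \left(-827 - 4292\right) = \left(- \frac{26001}{57160} + 2 \cdot 19\right) \left(-827 - 4292\right) = \left(- \frac{26001}{57160} + 38\right) \left(-5119\right) = \frac{2146079}{57160} \left(-5119\right) = - \frac{10985778401}{57160}$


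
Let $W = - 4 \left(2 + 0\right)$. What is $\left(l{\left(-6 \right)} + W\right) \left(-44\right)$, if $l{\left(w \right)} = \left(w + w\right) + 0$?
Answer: $880$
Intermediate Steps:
$l{\left(w \right)} = 2 w$ ($l{\left(w \right)} = 2 w + 0 = 2 w$)
$W = -8$ ($W = \left(-4\right) 2 = -8$)
$\left(l{\left(-6 \right)} + W\right) \left(-44\right) = \left(2 \left(-6\right) - 8\right) \left(-44\right) = \left(-12 - 8\right) \left(-44\right) = \left(-20\right) \left(-44\right) = 880$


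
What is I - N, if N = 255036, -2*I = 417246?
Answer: -463659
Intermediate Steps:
I = -208623 (I = -1/2*417246 = -208623)
I - N = -208623 - 1*255036 = -208623 - 255036 = -463659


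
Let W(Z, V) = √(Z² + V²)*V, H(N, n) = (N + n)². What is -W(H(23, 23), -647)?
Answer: 647*√4896065 ≈ 1.4316e+6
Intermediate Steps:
W(Z, V) = V*√(V² + Z²) (W(Z, V) = √(V² + Z²)*V = V*√(V² + Z²))
-W(H(23, 23), -647) = -(-647)*√((-647)² + ((23 + 23)²)²) = -(-647)*√(418609 + (46²)²) = -(-647)*√(418609 + 2116²) = -(-647)*√(418609 + 4477456) = -(-647)*√4896065 = 647*√4896065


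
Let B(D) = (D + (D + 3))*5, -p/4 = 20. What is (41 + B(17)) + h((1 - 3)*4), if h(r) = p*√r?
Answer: 226 - 160*I*√2 ≈ 226.0 - 226.27*I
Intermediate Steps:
p = -80 (p = -4*20 = -80)
B(D) = 15 + 10*D (B(D) = (D + (3 + D))*5 = (3 + 2*D)*5 = 15 + 10*D)
h(r) = -80*√r
(41 + B(17)) + h((1 - 3)*4) = (41 + (15 + 10*17)) - 80*2*√(1 - 3) = (41 + (15 + 170)) - 80*2*I*√2 = (41 + 185) - 160*I*√2 = 226 - 160*I*√2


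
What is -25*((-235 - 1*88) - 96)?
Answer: 10475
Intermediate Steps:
-25*((-235 - 1*88) - 96) = -25*((-235 - 88) - 96) = -25*(-323 - 96) = -25*(-419) = 10475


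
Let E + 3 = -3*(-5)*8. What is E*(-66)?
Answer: -7722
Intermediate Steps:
E = 117 (E = -3 - 3*(-5)*8 = -3 + 15*8 = -3 + 120 = 117)
E*(-66) = 117*(-66) = -7722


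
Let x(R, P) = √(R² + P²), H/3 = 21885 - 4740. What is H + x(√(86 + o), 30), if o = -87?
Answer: 51435 + √899 ≈ 51465.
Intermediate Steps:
H = 51435 (H = 3*(21885 - 4740) = 3*17145 = 51435)
x(R, P) = √(P² + R²)
H + x(√(86 + o), 30) = 51435 + √(30² + (√(86 - 87))²) = 51435 + √(900 + (√(-1))²) = 51435 + √(900 + I²) = 51435 + √(900 - 1) = 51435 + √899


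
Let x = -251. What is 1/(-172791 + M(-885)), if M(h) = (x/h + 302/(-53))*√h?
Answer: -5884279155/1016751363022798 + 184387*I*√885/1016751363022798 ≈ -5.7873e-6 + 5.3949e-9*I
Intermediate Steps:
M(h) = √h*(-302/53 - 251/h) (M(h) = (-251/h + 302/(-53))*√h = (-251/h + 302*(-1/53))*√h = (-251/h - 302/53)*√h = (-302/53 - 251/h)*√h = √h*(-302/53 - 251/h))
1/(-172791 + M(-885)) = 1/(-172791 + (-13303 - 302*(-885))/(53*√(-885))) = 1/(-172791 + (-I*√885/885)*(-13303 + 267270)/53) = 1/(-172791 + (1/53)*(-I*√885/885)*253967) = 1/(-172791 - 253967*I*√885/46905)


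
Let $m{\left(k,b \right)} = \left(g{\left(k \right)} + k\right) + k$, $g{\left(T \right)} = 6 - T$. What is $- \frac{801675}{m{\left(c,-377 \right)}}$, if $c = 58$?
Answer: $- \frac{801675}{64} \approx -12526.0$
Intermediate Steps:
$m{\left(k,b \right)} = 6 + k$ ($m{\left(k,b \right)} = \left(\left(6 - k\right) + k\right) + k = 6 + k$)
$- \frac{801675}{m{\left(c,-377 \right)}} = - \frac{801675}{6 + 58} = - \frac{801675}{64}$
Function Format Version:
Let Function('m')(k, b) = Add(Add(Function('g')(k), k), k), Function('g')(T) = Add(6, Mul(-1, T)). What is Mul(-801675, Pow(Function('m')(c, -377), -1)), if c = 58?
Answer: Rational(-801675, 64) ≈ -12526.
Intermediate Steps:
Function('m')(k, b) = Add(6, k) (Function('m')(k, b) = Add(Add(Add(6, Mul(-1, k)), k), k) = Add(6, k))
Mul(-801675, Pow(Function('m')(c, -377), -1)) = Mul(-801675, Pow(Add(6, 58), -1)) = Mul(-801675, Pow(64, -1)) = Mul(-801675, Rational(1, 64)) = Rational(-801675, 64)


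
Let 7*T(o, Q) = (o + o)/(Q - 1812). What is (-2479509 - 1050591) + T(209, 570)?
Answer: -15345344909/4347 ≈ -3.5301e+6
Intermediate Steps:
T(o, Q) = 2*o/(7*(-1812 + Q)) (T(o, Q) = ((o + o)/(Q - 1812))/7 = ((2*o)/(-1812 + Q))/7 = (2*o/(-1812 + Q))/7 = 2*o/(7*(-1812 + Q)))
(-2479509 - 1050591) + T(209, 570) = (-2479509 - 1050591) + (2/7)*209/(-1812 + 570) = -3530100 + (2/7)*209/(-1242) = -3530100 + (2/7)*209*(-1/1242) = -3530100 - 209/4347 = -15345344909/4347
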